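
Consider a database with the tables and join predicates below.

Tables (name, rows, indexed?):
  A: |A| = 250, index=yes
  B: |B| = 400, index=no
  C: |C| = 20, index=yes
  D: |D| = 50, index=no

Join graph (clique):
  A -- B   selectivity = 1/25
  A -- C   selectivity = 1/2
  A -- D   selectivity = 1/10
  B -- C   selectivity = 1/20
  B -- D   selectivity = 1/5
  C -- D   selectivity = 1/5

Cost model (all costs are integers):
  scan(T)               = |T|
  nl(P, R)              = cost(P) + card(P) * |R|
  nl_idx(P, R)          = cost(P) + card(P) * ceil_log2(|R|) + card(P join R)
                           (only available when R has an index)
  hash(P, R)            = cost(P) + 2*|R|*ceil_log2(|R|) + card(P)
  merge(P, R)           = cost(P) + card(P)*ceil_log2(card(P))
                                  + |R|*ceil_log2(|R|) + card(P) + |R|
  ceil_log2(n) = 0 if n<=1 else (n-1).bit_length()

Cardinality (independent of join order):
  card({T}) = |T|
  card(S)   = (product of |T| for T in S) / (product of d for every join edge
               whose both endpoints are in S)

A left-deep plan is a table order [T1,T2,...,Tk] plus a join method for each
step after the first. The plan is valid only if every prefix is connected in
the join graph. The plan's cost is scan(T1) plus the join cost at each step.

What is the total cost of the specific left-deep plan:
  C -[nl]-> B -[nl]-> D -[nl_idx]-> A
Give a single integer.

step 1: scan C: cost=20, card=20
step 2: join B via nl
    card(P join B) = 20*400/(20) = 400
    cost = 20 + 20*400 = 8020
step 3: join D via nl
    card(P join D) = 400*50/(5*5) = 800
    cost = 8020 + 400*50 = 28020
step 4: join A via nl_idx
    card(P join A) = 800*250/(25*2*10) = 400
    cost = 28020 + 800*8 + 400 = 34820

34820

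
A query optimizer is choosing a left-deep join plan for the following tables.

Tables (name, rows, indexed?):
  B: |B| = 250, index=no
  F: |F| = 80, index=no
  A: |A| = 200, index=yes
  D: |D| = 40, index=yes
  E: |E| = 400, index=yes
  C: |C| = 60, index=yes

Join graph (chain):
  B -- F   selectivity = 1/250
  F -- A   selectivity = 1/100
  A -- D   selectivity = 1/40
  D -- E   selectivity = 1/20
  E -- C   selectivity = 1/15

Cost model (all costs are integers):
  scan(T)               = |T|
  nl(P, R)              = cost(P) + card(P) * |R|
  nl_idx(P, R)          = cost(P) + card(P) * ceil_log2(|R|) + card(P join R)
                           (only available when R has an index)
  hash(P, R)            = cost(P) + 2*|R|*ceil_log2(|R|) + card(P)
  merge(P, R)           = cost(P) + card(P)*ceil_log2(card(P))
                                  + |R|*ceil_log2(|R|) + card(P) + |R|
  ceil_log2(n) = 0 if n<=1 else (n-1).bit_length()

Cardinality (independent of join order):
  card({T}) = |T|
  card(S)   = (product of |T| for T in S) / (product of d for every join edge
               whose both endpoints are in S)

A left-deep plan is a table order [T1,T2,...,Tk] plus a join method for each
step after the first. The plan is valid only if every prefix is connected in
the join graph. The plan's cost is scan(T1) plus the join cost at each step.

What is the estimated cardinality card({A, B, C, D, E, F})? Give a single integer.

Tables in S: A(200), B(250), C(60), D(40), E(400), F(80)
Edges inside S: B-F(d=250), F-A(d=100), A-D(d=40), D-E(d=20), E-C(d=15)
numerator = 200 * 250 * 60 * 40 * 400 * 80 = 3840000000000
denominator = 250 * 100 * 40 * 20 * 15 = 300000000
card(S) = 3840000000000 / 300000000 = 12800

12800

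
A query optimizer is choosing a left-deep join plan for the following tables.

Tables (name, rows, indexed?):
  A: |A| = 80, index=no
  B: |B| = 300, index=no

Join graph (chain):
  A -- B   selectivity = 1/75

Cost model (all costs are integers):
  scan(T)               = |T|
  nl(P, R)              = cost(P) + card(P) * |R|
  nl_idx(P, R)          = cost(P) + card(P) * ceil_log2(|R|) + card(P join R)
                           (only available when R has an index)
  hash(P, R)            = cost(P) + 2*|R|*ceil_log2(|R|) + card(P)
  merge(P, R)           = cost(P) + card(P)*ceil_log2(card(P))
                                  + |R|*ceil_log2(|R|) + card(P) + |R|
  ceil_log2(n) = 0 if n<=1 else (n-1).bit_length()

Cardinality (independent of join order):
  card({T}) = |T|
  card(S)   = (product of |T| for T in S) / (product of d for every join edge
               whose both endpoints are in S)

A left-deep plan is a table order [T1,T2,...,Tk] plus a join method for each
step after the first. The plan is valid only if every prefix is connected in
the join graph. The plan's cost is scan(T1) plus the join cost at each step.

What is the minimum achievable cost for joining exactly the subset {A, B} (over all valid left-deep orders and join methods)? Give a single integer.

Selinger DP over subsets of {A,B}:
  {A}: scan cost=80, card=80
  {B}: scan cost=300, card=300
  {AB}: card=320; try (A,hash)→1720, (B,merge)→3720, (A,merge)→3940, (B,hash)→5560, (B,nl)→24080, (A,nl)→24300; best=1720 via (A,hash)

1720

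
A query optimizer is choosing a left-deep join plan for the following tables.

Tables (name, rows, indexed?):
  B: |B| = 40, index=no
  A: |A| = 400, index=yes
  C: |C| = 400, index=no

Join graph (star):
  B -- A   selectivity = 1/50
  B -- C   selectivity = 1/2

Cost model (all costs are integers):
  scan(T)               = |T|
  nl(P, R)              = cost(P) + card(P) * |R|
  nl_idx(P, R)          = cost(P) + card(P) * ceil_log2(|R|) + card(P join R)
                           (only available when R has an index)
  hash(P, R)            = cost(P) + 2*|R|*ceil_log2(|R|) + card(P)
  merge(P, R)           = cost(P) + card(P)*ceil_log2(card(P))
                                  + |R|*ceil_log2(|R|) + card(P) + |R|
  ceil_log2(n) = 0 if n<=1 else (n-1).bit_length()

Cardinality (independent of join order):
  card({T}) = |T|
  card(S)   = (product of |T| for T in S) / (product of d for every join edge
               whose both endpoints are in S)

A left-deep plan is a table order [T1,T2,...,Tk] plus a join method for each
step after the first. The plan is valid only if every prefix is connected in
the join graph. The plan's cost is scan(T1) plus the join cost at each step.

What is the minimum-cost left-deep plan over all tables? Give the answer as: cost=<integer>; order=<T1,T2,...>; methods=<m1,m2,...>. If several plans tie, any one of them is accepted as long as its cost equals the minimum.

Selinger DP (subsets sized 1..n):
  {B}: scan cost=40, card=40
  {A}: scan cost=400, card=400
  {C}: scan cost=400, card=400
  {AB}: card=320; try (A,nl_idx)→720, (B,hash)→1280, (A,merge)→4320, (B,merge)→4680, (A,hash)→7280, (A,nl)→16040 …(+1); best=720 via (A,nl_idx)
  {BC}: card=8000; try (B,hash)→1280, (C,merge)→4320, (B,merge)→4680, (C,hash)→7280, (C,nl)→16040, (B,nl)→16400; best=1280 via (B,hash)
  {ABC}: card=64000; try (C,merge)→7920, (C,hash)→8240, (A,hash)→16480, (A,merge)→117280, (C,nl)→128720, (A,nl_idx)→137280 …(+1); best=7920 via (C,merge)

cost=7920; order=B,A,C; methods=nl_idx,merge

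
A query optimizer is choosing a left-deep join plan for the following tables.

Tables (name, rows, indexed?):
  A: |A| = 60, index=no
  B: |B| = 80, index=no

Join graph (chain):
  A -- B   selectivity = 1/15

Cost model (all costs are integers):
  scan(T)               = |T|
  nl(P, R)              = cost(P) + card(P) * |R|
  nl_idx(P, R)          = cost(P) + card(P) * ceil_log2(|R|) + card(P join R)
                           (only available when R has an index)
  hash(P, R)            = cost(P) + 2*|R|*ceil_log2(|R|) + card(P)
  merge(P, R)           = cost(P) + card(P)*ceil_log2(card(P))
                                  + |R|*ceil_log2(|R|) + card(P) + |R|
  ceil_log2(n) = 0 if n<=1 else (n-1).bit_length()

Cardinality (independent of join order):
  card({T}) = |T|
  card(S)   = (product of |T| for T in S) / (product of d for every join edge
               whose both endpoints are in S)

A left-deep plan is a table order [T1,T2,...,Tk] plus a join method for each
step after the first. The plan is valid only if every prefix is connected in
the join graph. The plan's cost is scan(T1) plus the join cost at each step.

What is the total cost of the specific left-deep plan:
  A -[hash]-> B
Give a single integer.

step 1: scan A: cost=60, card=60
step 2: join B via hash
    card(P join B) = 60*80/(15) = 320
    cost = 60 + 2*80*7 + 60 = 1240

1240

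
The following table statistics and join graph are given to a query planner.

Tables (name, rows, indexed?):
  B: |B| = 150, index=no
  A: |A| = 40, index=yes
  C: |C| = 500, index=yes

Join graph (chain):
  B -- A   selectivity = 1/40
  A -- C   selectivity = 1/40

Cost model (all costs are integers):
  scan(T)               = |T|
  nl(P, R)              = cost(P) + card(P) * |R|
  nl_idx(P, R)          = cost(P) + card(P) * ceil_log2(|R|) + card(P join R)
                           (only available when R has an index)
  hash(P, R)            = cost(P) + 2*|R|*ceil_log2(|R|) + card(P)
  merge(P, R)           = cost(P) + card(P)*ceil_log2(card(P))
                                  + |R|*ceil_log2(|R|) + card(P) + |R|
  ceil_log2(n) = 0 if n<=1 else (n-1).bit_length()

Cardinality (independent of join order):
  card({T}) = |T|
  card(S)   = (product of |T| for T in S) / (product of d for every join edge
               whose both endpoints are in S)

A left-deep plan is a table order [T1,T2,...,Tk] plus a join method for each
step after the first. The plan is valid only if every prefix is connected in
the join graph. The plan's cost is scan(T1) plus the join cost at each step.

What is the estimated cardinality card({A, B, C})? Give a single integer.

1875

Tables in S: A(40), B(150), C(500)
Edges inside S: B-A(d=40), A-C(d=40)
numerator = 40 * 150 * 500 = 3000000
denominator = 40 * 40 = 1600
card(S) = 3000000 / 1600 = 1875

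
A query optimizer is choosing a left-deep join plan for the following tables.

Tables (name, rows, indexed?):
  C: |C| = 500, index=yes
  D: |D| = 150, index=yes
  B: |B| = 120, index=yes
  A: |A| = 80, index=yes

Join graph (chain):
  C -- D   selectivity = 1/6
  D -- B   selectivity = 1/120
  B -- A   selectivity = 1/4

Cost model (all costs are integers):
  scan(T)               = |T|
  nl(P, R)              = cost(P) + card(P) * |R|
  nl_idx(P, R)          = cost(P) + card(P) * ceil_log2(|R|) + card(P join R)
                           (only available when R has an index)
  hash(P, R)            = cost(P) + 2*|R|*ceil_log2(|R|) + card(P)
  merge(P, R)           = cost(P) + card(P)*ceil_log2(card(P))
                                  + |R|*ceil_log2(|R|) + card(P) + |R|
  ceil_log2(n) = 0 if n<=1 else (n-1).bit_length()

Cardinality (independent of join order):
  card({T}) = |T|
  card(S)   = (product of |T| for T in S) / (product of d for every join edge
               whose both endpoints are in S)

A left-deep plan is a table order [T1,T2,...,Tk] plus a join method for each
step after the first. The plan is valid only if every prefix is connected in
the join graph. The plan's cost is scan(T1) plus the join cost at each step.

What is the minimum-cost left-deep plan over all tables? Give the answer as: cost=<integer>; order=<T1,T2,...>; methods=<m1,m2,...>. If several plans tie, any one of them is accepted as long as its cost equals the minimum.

cost=14500; order=B,D,A,C; methods=nl_idx,hash,hash

Selinger DP (subsets sized 1..n):
  {C}: scan cost=500, card=500
  {D}: scan cost=150, card=150
  {B}: scan cost=120, card=120
  {A}: scan cost=80, card=80
  {CD}: card=12500; try (D,hash)→3400, (C,merge)→6500, (D,merge)→6850, (C,hash)→9300, (C,nl_idx)→14000, (D,nl_idx)→17000 …(+2); best=3400 via (D,hash)
  {BD}: card=150; try (D,nl_idx)→1230, (B,nl_idx)→1350, (B,hash)→1980, (D,merge)→2430, (B,merge)→2460, (D,hash)→2640 …(+2); best=1230 via (D,nl_idx)
  {AB}: card=2400; try (A,hash)→1360, (B,merge)→1680, (A,merge)→1720, (B,hash)→1840, (B,nl_idx)→3040, (A,nl_idx)→3360 …(+2); best=1360 via (A,hash)
  {BCD}: card=12500; try (C,merge)→7580, (C,hash)→10380, (C,nl_idx)→15080, (B,hash)→17580, (C,nl)→76230, (B,nl_idx)→103400 …(+2); best=7580 via (C,merge)
  {ABD}: card=3000; try (A,hash)→2500, (A,merge)→3220, (A,nl_idx)→5280, (D,hash)→6160, (A,nl)→13230, (D,nl_idx)→23560 …(+2); best=2500 via (A,hash)
  {ABCD}: card=250000; try (C,hash)→14500, (A,hash)→21200, (C,merge)→46500, (A,merge)→195720, (C,nl_idx)→279500, (A,nl_idx)→345080 …(+2); best=14500 via (C,hash)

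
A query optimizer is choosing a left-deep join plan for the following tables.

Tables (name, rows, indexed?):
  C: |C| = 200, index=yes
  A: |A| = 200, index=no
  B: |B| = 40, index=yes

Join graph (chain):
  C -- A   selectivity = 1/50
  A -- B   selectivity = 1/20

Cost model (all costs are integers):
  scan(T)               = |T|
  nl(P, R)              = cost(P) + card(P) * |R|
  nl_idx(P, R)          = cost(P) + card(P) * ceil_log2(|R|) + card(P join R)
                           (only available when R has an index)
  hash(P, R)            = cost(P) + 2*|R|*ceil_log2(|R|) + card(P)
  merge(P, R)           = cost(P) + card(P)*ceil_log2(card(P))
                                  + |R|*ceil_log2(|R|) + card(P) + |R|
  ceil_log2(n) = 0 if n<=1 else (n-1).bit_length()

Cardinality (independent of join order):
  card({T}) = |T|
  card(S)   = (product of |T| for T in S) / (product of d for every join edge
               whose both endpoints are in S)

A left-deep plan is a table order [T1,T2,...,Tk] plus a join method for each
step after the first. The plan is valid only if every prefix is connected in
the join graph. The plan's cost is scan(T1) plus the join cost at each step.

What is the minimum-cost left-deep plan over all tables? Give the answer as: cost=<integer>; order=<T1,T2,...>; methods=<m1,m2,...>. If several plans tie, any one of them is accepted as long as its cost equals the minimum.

Selinger DP (subsets sized 1..n):
  {C}: scan cost=200, card=200
  {A}: scan cost=200, card=200
  {B}: scan cost=40, card=40
  {AC}: card=800; try (C,nl_idx)→2600, (C,hash)→3600, (A,hash)→3600, (C,merge)→3800, (A,merge)→3800, (C,nl)→40200 …(+1); best=2600 via (C,nl_idx)
  {AB}: card=400; try (B,hash)→880, (B,nl_idx)→1800, (A,merge)→2120, (B,merge)→2280, (A,hash)→3280, (A,nl)→8040 …(+1); best=880 via (B,hash)
  {ABC}: card=1600; try (B,hash)→3880, (C,hash)→4480, (C,nl_idx)→5680, (C,merge)→6680, (B,nl_idx)→9000, (B,merge)→11680 …(+2); best=3880 via (B,hash)

cost=3880; order=A,C,B; methods=nl_idx,hash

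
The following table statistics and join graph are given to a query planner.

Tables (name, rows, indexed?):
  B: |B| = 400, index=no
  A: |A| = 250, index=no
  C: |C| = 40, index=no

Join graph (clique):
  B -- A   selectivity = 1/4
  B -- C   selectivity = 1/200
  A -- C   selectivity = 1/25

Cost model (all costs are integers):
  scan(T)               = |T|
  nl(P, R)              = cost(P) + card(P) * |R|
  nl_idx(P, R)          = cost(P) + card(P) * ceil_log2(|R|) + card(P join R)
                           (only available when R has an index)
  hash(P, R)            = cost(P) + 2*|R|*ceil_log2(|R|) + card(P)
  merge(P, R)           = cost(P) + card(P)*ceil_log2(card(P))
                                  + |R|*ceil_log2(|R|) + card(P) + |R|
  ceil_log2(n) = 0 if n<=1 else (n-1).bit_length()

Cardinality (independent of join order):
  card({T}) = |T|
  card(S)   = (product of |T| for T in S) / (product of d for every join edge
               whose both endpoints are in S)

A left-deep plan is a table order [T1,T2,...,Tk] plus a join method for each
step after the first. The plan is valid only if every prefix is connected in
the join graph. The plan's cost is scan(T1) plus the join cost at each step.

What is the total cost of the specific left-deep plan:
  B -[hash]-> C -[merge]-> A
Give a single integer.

4170

step 1: scan B: cost=400, card=400
step 2: join C via hash
    card(P join C) = 400*40/(200) = 80
    cost = 400 + 2*40*6 + 400 = 1280
step 3: join A via merge
    card(P join A) = 80*250/(4*25) = 200
    cost = 1280 + 80*7 + 250*8 + 80 + 250 = 4170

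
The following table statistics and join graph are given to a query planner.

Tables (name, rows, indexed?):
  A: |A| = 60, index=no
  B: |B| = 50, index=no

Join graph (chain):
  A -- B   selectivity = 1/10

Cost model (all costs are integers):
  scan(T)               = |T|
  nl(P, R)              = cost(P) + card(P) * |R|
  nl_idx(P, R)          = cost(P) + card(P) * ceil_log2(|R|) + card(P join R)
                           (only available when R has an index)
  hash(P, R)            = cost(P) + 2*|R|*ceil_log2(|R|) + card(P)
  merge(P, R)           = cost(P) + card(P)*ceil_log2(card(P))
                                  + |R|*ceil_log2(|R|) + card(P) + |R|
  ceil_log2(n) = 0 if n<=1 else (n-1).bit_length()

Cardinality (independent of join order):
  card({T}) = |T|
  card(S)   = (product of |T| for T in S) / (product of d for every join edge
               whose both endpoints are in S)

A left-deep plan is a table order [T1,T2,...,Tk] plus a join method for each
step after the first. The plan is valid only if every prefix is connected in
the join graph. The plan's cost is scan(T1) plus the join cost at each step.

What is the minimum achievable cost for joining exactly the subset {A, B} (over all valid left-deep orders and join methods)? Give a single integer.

720

Selinger DP over subsets of {A,B}:
  {A}: scan cost=60, card=60
  {B}: scan cost=50, card=50
  {AB}: card=300; try (B,hash)→720, (A,hash)→820, (A,merge)→820, (B,merge)→830, (A,nl)→3050, (B,nl)→3060; best=720 via (B,hash)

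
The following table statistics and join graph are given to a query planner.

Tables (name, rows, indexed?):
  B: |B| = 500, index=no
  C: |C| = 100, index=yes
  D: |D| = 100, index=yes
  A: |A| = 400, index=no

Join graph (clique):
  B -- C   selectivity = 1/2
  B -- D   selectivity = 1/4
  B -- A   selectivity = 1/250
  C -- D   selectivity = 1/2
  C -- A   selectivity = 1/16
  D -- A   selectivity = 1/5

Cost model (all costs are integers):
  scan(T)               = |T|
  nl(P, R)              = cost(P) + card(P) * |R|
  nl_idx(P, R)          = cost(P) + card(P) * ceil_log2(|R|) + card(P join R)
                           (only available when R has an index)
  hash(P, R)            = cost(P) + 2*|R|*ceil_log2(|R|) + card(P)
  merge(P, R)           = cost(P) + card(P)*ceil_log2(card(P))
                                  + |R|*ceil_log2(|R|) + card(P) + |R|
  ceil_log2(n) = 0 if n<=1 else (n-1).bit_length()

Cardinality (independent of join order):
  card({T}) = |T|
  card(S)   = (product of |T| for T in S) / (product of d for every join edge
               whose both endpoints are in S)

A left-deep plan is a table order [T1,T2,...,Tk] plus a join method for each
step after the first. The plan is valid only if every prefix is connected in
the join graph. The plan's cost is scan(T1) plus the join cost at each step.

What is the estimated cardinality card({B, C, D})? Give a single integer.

312500

Tables in S: B(500), C(100), D(100)
Edges inside S: B-C(d=2), B-D(d=4), C-D(d=2)
numerator = 500 * 100 * 100 = 5000000
denominator = 2 * 4 * 2 = 16
card(S) = 5000000 / 16 = 312500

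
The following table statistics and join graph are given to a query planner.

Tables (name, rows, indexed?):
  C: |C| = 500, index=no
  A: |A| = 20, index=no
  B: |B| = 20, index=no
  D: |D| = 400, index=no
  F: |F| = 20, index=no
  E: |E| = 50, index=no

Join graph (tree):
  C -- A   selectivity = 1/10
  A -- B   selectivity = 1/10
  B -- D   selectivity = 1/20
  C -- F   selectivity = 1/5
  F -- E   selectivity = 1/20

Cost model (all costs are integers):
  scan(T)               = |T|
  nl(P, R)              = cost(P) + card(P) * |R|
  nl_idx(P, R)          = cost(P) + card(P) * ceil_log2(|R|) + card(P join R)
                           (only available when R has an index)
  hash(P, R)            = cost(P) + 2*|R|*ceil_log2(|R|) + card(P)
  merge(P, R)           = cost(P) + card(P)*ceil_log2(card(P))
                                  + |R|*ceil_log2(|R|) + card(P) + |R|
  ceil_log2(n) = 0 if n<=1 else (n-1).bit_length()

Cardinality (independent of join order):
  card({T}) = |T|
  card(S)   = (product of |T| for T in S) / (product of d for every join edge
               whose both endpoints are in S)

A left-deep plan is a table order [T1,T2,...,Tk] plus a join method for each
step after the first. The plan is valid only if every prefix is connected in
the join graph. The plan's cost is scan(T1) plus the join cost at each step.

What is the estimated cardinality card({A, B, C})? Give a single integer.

2000

Tables in S: A(20), B(20), C(500)
Edges inside S: C-A(d=10), A-B(d=10)
numerator = 20 * 20 * 500 = 200000
denominator = 10 * 10 = 100
card(S) = 200000 / 100 = 2000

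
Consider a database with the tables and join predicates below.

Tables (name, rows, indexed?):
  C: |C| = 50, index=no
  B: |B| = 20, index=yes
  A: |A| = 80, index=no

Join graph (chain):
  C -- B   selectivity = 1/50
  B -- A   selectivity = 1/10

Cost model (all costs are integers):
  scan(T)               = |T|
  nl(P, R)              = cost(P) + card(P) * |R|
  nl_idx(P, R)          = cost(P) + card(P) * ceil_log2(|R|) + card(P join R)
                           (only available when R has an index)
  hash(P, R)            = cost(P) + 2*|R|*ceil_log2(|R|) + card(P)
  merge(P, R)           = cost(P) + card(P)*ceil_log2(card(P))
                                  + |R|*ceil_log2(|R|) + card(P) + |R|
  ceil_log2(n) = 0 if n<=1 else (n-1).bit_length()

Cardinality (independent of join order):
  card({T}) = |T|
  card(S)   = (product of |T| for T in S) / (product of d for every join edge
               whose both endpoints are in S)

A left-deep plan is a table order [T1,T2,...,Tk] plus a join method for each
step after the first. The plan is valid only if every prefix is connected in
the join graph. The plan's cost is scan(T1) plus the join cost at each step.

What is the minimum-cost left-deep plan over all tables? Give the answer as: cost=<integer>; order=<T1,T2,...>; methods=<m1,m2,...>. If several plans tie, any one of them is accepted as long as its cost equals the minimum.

Selinger DP (subsets sized 1..n):
  {C}: scan cost=50, card=50
  {B}: scan cost=20, card=20
  {A}: scan cost=80, card=80
  {BC}: card=20; try (B,hash)→300, (B,nl_idx)→320, (C,merge)→490, (B,merge)→520, (C,hash)→640, (C,nl)→1020 …(+1); best=300 via (B,hash)
  {AB}: card=160; try (B,hash)→360, (B,nl_idx)→640, (A,merge)→780, (B,merge)→840, (A,hash)→1160, (A,nl)→1620 …(+1); best=360 via (B,hash)
  {ABC}: card=160; try (A,merge)→1060, (C,hash)→1120, (A,hash)→1440, (A,nl)→1900, (C,merge)→2150, (C,nl)→8360; best=1060 via (A,merge)

cost=1060; order=C,B,A; methods=hash,merge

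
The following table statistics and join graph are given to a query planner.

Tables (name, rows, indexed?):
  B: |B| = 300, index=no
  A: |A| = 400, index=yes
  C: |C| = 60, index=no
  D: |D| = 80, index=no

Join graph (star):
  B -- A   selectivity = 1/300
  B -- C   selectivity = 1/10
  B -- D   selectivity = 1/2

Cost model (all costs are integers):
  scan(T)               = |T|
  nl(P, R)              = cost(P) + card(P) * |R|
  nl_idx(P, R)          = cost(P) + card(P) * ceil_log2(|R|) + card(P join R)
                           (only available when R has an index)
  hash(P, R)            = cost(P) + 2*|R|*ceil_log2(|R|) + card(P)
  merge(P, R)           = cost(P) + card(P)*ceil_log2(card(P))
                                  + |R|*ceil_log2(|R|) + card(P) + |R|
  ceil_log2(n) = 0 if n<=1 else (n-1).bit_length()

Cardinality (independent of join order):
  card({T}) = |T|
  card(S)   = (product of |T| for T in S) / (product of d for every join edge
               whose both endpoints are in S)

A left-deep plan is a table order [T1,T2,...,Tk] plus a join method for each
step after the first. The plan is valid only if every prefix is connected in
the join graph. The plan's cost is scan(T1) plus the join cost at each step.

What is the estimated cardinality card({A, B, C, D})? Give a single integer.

Tables in S: A(400), B(300), C(60), D(80)
Edges inside S: B-A(d=300), B-C(d=10), B-D(d=2)
numerator = 400 * 300 * 60 * 80 = 576000000
denominator = 300 * 10 * 2 = 6000
card(S) = 576000000 / 6000 = 96000

96000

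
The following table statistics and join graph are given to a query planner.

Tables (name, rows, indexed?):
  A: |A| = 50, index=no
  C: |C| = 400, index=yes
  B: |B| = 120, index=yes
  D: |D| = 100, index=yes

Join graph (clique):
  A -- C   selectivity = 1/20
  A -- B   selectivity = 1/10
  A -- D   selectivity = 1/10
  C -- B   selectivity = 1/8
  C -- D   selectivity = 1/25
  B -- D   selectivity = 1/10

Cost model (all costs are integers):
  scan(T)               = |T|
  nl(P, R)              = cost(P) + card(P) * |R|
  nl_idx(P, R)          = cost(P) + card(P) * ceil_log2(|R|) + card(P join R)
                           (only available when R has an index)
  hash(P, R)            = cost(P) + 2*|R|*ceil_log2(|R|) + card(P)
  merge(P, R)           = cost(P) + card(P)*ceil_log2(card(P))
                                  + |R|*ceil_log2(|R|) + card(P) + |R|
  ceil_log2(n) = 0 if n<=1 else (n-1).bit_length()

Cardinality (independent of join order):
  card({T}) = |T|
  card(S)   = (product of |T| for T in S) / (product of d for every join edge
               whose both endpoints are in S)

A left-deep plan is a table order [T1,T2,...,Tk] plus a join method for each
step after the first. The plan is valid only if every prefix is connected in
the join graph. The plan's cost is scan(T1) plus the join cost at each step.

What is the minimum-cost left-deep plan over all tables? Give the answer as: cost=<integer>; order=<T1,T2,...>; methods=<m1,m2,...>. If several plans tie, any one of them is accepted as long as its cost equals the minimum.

cost=5880; order=C,A,D,B; methods=hash,hash,hash

Selinger DP (subsets sized 1..n):
  {A}: scan cost=50, card=50
  {C}: scan cost=400, card=400
  {B}: scan cost=120, card=120
  {D}: scan cost=100, card=100
  {AC}: card=1000; try (A,hash)→1400, (C,nl_idx)→1500, (C,merge)→4400, (A,merge)→4750, (C,hash)→7300, (C,nl)→20050 …(+1); best=1400 via (A,hash)
  {AB}: card=600; try (A,hash)→840, (B,nl_idx)→1000, (B,merge)→1360, (A,merge)→1430, (B,hash)→1780, (B,nl)→6050 …(+1); best=840 via (A,hash)
  {AD}: card=500; try (A,hash)→800, (D,nl_idx)→900, (D,merge)→1200, (A,merge)→1250, (D,hash)→1500, (D,nl)→5050 …(+1); best=800 via (A,hash)
  {BC}: card=6000; try (B,hash)→2480, (C,merge)→5080, (B,merge)→5360, (C,nl_idx)→7200, (C,hash)→7440, (B,nl_idx)→9200 …(+2); best=2480 via (B,hash)
  {CD}: card=1600; try (D,hash)→2200, (C,nl_idx)→2600, (D,nl_idx)→4800, (C,merge)→4900, (D,merge)→5200, (C,hash)→7400 …(+2); best=2200 via (D,hash)
  {BD}: card=1200; try (D,hash)→1640, (B,merge)→1860, (D,merge)→1880, (B,hash)→1880, (B,nl_idx)→2000, (D,nl_idx)→2160 …(+2); best=1640 via (D,hash)
  {ABC}: card=1500; try (B,hash)→4080, (C,nl_idx)→7740, (C,hash)→8640, (A,hash)→9080, (B,nl_idx)→9900, (C,merge)→11440 …(+5); best=4080 via (B,hash)
  {ACD}: card=400; try (D,hash)→3800, (A,hash)→4400, (C,nl_idx)→5700, (C,hash)→8500, (D,nl_idx)→8800, (C,merge)→9800 …(+5); best=3800 via (D,hash)
  {ABD}: card=600; try (D,hash)→2840, (B,hash)→2980, (A,hash)→3440, (B,nl_idx)→4900, (D,nl_idx)→5640, (B,merge)→6760 …(+5); best=2840 via (D,hash)
  {BCD}: card=2400; try (B,hash)→5480, (D,hash)→9880, (C,hash)→10040, (C,nl_idx)→14840, (B,nl_idx)→15800, (C,merge)→20040 …(+6); best=5480 via (B,hash)
  {ABCD}: card=60; try (B,hash)→5880, (B,nl_idx)→6660, (D,hash)→6980, (C,nl_idx)→8300, (A,hash)→8480, (B,merge)→8760 …(+9); best=5880 via (B,hash)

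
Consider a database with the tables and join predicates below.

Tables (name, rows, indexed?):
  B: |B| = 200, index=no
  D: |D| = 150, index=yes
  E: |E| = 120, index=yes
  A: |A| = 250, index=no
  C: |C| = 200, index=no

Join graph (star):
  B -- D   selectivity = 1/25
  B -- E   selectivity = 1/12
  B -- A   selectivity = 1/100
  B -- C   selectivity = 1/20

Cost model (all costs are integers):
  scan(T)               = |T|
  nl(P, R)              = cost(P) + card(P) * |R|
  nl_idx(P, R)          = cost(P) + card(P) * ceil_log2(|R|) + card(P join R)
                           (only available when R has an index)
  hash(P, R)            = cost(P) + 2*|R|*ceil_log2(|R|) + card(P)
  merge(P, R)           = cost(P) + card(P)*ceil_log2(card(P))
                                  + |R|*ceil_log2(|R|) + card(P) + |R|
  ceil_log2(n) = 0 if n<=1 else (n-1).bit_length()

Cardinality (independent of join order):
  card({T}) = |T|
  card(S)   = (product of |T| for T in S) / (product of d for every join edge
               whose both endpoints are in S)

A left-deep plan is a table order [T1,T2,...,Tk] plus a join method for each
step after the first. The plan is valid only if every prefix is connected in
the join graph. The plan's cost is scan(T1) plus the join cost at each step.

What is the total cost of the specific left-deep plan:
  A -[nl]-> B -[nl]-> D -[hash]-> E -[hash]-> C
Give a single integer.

step 1: scan A: cost=250, card=250
step 2: join B via nl
    card(P join B) = 250*200/(100) = 500
    cost = 250 + 250*200 = 50250
step 3: join D via nl
    card(P join D) = 500*150/(25) = 3000
    cost = 50250 + 500*150 = 125250
step 4: join E via hash
    card(P join E) = 3000*120/(12) = 30000
    cost = 125250 + 2*120*7 + 3000 = 129930
step 5: join C via hash
    card(P join C) = 30000*200/(20) = 300000
    cost = 129930 + 2*200*8 + 30000 = 163130

163130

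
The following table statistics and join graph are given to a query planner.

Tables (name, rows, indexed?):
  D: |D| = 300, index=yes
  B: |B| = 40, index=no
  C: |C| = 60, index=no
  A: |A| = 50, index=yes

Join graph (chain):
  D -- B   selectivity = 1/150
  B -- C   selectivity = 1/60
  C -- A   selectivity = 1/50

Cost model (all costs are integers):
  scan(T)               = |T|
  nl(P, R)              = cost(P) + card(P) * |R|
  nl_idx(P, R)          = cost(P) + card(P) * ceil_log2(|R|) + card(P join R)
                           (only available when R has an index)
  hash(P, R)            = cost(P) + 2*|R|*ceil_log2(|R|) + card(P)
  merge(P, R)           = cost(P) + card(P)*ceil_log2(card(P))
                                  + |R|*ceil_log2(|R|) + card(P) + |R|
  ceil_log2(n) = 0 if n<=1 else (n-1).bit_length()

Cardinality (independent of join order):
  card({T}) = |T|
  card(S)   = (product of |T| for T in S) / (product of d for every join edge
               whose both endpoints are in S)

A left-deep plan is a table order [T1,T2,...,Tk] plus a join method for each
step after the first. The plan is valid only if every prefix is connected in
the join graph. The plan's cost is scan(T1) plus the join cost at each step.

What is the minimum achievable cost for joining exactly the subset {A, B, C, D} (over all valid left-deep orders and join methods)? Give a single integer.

1320

Selinger DP over subsets of {A,B,C,D}:
  {D}: scan cost=300, card=300
  {B}: scan cost=40, card=40
  {C}: scan cost=60, card=60
  {A}: scan cost=50, card=50
  {BD}: card=80; try (D,nl_idx)→480, (B,hash)→1080, (D,merge)→3320, (B,merge)→3580, (D,hash)→5480, (D,nl)→12040 …(+1); best=480 via (D,nl_idx)
  {BC}: card=40; try (B,hash)→600, (C,merge)→740, (B,merge)→760, (C,hash)→800, (C,nl)→2440, (B,nl)→2460; best=600 via (B,hash)
  {AC}: card=60; try (A,nl_idx)→480, (A,hash)→720, (C,hash)→820, (C,merge)→820, (A,merge)→830, (C,nl)→3050 …(+1); best=480 via (A,nl_idx)
  {BCD}: card=80; try (D,nl_idx)→1040, (C,hash)→1280, (C,merge)→1540, (D,merge)→3880, (C,nl)→5280, (D,hash)→6040 …(+1); best=1040 via (D,nl_idx)
  {ABC}: card=40; try (A,nl_idx)→880, (B,hash)→1020, (B,merge)→1180, (A,merge)→1230, (A,hash)→1240, (A,nl)→2600 …(+1); best=880 via (A,nl_idx)
  {ABCD}: card=80; try (D,nl_idx)→1320, (A,nl_idx)→1600, (A,hash)→1720, (A,merge)→2030, (D,merge)→4160, (A,nl)→5040 …(+2); best=1320 via (D,nl_idx)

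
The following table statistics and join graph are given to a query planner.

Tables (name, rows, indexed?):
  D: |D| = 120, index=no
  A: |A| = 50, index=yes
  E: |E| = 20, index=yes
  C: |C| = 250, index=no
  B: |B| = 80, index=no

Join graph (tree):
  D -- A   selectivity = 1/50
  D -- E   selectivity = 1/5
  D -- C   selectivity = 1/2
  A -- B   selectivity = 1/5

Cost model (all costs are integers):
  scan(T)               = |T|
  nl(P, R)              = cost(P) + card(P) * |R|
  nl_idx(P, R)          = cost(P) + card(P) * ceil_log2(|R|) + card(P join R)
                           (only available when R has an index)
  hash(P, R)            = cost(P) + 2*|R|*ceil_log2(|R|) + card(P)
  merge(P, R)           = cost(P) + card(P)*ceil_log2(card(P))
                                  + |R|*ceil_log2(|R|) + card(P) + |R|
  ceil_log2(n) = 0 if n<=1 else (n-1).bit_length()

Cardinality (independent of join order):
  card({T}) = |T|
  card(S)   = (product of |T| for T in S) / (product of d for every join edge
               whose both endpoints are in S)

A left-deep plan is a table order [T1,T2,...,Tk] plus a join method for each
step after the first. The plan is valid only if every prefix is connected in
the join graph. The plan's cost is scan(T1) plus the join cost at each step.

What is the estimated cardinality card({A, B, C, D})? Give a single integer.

240000

Tables in S: A(50), B(80), C(250), D(120)
Edges inside S: D-A(d=50), D-C(d=2), A-B(d=5)
numerator = 50 * 80 * 250 * 120 = 120000000
denominator = 50 * 2 * 5 = 500
card(S) = 120000000 / 500 = 240000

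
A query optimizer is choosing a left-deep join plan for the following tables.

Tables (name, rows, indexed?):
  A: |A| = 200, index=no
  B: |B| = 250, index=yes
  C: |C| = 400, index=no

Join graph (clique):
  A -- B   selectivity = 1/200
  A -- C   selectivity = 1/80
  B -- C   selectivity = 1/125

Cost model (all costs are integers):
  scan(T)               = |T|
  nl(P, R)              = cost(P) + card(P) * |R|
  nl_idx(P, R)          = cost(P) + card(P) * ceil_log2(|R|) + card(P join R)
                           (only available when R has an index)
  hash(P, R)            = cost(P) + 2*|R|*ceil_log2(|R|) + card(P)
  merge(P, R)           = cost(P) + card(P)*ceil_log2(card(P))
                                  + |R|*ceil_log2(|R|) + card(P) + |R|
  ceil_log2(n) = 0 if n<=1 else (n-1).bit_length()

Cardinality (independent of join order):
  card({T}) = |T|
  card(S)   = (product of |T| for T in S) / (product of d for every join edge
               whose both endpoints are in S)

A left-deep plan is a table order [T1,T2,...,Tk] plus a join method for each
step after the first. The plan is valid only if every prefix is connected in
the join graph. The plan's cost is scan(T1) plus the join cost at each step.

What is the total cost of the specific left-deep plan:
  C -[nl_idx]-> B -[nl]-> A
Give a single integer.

164400

step 1: scan C: cost=400, card=400
step 2: join B via nl_idx
    card(P join B) = 400*250/(125) = 800
    cost = 400 + 400*8 + 800 = 4400
step 3: join A via nl
    card(P join A) = 800*200/(200*80) = 10
    cost = 4400 + 800*200 = 164400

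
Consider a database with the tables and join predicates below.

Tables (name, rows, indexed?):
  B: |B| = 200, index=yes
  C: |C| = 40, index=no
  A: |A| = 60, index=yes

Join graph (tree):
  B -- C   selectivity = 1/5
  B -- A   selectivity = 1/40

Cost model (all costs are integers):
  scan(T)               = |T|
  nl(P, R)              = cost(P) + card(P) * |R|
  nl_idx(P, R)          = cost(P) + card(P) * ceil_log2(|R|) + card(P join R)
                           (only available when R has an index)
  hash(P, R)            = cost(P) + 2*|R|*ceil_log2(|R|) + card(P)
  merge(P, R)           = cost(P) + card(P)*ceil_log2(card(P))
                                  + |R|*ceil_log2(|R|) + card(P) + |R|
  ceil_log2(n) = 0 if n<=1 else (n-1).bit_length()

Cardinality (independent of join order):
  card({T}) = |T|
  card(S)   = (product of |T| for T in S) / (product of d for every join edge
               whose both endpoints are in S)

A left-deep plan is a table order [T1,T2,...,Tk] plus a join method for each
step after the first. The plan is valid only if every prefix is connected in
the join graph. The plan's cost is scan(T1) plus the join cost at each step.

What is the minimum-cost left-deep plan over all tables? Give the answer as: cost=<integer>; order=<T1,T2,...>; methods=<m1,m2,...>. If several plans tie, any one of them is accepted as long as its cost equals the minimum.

Selinger DP (subsets sized 1..n):
  {B}: scan cost=200, card=200
  {C}: scan cost=40, card=40
  {A}: scan cost=60, card=60
  {BC}: card=1600; try (C,hash)→880, (B,nl_idx)→1960, (B,merge)→2120, (C,merge)→2280, (B,hash)→3280, (B,nl)→8040 …(+1); best=880 via (C,hash)
  {AB}: card=300; try (B,nl_idx)→840, (A,hash)→1120, (A,nl_idx)→1700, (B,merge)→2280, (A,merge)→2420, (B,hash)→3320 …(+2); best=840 via (B,nl_idx)
  {ABC}: card=2400; try (C,hash)→1620, (A,hash)→3200, (C,merge)→4120, (C,nl)→12840, (A,nl_idx)→12880, (A,merge)→20500 …(+1); best=1620 via (C,hash)

cost=1620; order=A,B,C; methods=nl_idx,hash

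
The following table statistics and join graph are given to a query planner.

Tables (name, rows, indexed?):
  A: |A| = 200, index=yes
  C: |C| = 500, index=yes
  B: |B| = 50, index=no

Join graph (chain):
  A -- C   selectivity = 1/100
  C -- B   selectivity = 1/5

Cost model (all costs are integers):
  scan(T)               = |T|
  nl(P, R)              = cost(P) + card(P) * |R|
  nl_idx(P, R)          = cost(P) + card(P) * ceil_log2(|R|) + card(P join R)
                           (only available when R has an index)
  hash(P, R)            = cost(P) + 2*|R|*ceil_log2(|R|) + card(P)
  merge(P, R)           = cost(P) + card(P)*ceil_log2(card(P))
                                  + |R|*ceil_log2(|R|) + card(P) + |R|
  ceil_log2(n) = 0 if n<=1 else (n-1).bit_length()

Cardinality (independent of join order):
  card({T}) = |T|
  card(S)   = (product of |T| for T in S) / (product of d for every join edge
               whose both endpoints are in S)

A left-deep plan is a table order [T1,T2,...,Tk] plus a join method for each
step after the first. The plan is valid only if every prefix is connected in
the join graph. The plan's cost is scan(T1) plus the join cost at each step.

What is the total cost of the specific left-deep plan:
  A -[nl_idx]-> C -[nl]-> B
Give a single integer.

step 1: scan A: cost=200, card=200
step 2: join C via nl_idx
    card(P join C) = 200*500/(100) = 1000
    cost = 200 + 200*9 + 1000 = 3000
step 3: join B via nl
    card(P join B) = 1000*50/(5) = 10000
    cost = 3000 + 1000*50 = 53000

53000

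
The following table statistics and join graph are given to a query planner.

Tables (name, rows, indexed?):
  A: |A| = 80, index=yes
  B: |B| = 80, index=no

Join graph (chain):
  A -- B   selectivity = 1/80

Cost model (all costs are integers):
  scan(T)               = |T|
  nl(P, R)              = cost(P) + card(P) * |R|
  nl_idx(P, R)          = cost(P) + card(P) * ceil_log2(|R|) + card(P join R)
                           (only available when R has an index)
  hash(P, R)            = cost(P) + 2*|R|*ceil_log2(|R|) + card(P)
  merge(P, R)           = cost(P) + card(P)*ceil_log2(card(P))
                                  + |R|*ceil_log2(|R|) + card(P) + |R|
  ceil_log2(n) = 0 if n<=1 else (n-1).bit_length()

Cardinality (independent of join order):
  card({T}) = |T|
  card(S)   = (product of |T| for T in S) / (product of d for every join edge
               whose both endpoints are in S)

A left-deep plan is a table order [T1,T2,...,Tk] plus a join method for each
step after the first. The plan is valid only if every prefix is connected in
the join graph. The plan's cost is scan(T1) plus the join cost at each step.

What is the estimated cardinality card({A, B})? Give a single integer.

80

Tables in S: A(80), B(80)
Edges inside S: A-B(d=80)
numerator = 80 * 80 = 6400
denominator = 80 = 80
card(S) = 6400 / 80 = 80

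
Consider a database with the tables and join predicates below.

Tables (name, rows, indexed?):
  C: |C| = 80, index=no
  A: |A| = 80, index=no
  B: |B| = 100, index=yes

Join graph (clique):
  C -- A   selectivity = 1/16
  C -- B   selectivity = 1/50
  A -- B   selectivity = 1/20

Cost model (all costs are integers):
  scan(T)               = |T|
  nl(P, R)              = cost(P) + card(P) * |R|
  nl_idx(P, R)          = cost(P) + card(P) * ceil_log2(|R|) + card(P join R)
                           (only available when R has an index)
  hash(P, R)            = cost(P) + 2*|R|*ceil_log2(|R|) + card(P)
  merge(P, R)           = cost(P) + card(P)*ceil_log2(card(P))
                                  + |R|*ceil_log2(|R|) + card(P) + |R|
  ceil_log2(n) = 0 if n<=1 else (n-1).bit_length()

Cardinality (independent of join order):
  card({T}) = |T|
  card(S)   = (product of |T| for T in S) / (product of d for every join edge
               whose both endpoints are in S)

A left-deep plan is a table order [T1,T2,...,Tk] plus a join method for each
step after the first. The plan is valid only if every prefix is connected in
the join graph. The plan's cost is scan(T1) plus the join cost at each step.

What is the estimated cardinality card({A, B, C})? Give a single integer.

Tables in S: A(80), B(100), C(80)
Edges inside S: C-A(d=16), C-B(d=50), A-B(d=20)
numerator = 80 * 100 * 80 = 640000
denominator = 16 * 50 * 20 = 16000
card(S) = 640000 / 16000 = 40

40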